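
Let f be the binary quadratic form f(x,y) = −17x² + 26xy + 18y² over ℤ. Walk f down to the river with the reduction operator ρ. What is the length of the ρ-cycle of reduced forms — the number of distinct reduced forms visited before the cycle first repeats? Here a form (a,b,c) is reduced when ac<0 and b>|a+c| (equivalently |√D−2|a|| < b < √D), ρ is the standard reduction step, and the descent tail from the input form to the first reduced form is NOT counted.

D = 1900, ⌊√D⌋ = 43
river: ρ → (18,10,-25)
river: ρ → (-25,40,3)
river: ρ → (3,38,-38)
river: ρ → (-38,38,3)
river: ρ → (3,40,-25)
river: ρ → (-25,10,18)
river: ρ → (18,26,-17)
river: ρ → (-17,42,2)
river: ρ → (2,42,-17)
river: ρ → (-17,26,18)
ρ-cycle length = 10 (tail of 0 descent steps not counted)

10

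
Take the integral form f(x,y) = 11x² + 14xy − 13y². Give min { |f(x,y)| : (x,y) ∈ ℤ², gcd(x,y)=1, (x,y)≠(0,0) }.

river: ρ → (-13,12,12)
river: ρ → (12,12,-13)
river: ρ → (-13,14,11)
river: ρ → (11,8,-16)
river: ρ → (-16,24,3)
river: ρ → (3,24,-16)
river: ρ → (-16,8,11)
river: ρ → (11,14,-13)
closes: descent 0, river 8
min |a| on river = 3

3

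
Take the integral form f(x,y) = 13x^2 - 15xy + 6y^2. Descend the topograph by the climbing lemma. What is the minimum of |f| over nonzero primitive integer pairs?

translate: b→11 (≡-15 mod 26), so (13,-15,6)→(13,11,4)
flip: (13,11,4)→(4,-11,13)
translate: b→-3 (≡-11 mod 8), so (4,-11,13)→(4,-3,6)
reduced (well bottom): (4,-3,6) with a≤c, −a<b≤a
well minimum = a = 4

4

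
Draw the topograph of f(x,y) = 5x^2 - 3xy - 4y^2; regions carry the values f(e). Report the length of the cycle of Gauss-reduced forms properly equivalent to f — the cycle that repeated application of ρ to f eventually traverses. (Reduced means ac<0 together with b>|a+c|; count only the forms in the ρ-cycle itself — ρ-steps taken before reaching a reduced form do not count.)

D = 89, ⌊√D⌋ = 9
descent: ρ → (-4,3,5)  [lands on river]
river: ρ → (5,7,-2)
river: ρ → (-2,9,1)
river: ρ → (1,9,-2)
river: ρ → (-2,7,5)
river: ρ → (5,3,-4)
river: ρ → (-4,5,4)
river: ρ → (4,3,-5)
river: ρ → (-5,7,2)
river: ρ → (2,9,-1)
river: ρ → (-1,9,2)
river: ρ → (2,7,-5)
river: ρ → (-5,3,4)
river: ρ → (4,5,-4)
ρ-cycle length = 14 (tail of 1 descent step not counted)

14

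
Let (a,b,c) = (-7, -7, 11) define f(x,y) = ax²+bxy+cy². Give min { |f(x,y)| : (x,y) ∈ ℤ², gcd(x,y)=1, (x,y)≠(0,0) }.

descent: ρ → (11,7,-7)  [lands on river]
river: ρ → (-7,7,11)
river: ρ → (11,15,-3)
river: ρ → (-3,15,11)
closes: descent 1, river 4
min |a| on river = 3

3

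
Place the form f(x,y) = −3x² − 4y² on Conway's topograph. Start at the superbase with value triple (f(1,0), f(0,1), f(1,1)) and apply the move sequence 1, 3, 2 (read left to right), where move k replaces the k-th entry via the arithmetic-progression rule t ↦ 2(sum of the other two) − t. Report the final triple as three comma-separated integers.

start (-3,-4,-7) = (f(1,0),f(0,1),f(1,1))
replace slot 1: 2·((-4)+(-7)) − (-3) = -19 → (-19,-4,-7)
replace slot 3: 2·((-19)+(-4)) − (-7) = -39 → (-19,-4,-39)
replace slot 2: 2·((-19)+(-39)) − (-4) = -112 → (-19,-112,-39)

-19,-112,-39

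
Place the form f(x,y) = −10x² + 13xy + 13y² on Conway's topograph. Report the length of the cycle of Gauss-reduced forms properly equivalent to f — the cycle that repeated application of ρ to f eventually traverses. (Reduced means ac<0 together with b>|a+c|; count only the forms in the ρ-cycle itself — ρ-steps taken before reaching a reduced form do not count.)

D = 689, ⌊√D⌋ = 26
river: ρ → (13,13,-10)
river: ρ → (-10,7,16)
river: ρ → (16,25,-1)
river: ρ → (-1,25,16)
river: ρ → (16,7,-10)
river: ρ → (-10,13,13)
ρ-cycle length = 6 (tail of 0 descent steps not counted)

6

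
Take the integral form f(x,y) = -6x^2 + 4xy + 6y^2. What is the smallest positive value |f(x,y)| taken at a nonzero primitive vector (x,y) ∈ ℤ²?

river: ρ → (6,8,-4)
river: ρ → (-4,8,6)
river: ρ → (6,4,-6)
river: ρ → (-6,8,4)
river: ρ → (4,8,-6)
river: ρ → (-6,4,6)
closes: descent 0, river 6
min |a| on river = 4

4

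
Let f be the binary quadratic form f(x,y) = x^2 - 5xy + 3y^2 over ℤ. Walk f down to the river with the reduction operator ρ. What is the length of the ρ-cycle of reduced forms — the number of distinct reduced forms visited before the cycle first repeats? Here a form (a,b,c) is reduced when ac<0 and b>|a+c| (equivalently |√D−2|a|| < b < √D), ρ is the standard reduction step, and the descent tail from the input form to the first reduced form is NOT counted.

D = 13, ⌊√D⌋ = 3
descent: ρ → (3,-1,-1)
descent: ρ → (-1,3,1)  [lands on river]
river: ρ → (1,3,-1)
ρ-cycle length = 2 (tail of 2 descent steps not counted)

2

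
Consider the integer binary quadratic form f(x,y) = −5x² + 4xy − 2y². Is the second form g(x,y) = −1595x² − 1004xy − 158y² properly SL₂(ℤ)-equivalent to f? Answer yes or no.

D₁ = -24, D₂ = -24
f is negative-definite; reduce −f:
−f: flip: (5,-4,2)→(2,4,5)
−f: translate: b→0 (≡4 mod 4), so (2,4,5)→(2,0,3)
−f: reduced (well bottom): (2,0,3) with a≤c, −a<b≤a
flip sign back: reduced form of f is (-2,0,-3)
g is negative-definite; reduce −g:
−g: flip: (1595,1004,158)→(158,-1004,1595)
−g: translate: b→-56 (≡-1004 mod 316), so (158,-1004,1595)→(158,-56,5)
−g: flip: (158,-56,5)→(5,56,158)
−g: translate: b→-4 (≡56 mod 10), so (5,56,158)→(5,-4,2)
−g: flip: (5,-4,2)→(2,4,5)
−g: translate: b→0 (≡4 mod 4), so (2,4,5)→(2,0,3)
−g: reduced (well bottom): (2,0,3) with a≤c, −a<b≤a
flip sign back: reduced form of g is (-2,0,-3)
reduced forms (-2, 0, -3) vs (-2, 0, -3) ⇒ equivalent

yes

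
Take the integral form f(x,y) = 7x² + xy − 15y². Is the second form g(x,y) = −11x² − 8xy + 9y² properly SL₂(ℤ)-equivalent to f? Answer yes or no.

D₁ = 421, D₂ = 460
discriminants differ ⇒ not SL₂(ℤ)-equivalent

no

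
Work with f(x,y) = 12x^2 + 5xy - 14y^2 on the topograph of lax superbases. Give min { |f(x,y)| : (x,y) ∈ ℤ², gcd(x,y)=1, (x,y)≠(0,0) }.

river: ρ → (-14,23,3)
river: ρ → (3,25,-6)
river: ρ → (-6,23,7)
river: ρ → (7,19,-12)
river: ρ → (-12,5,14)
river: ρ → (14,23,-3)
river: ρ → (-3,25,6)
river: ρ → (6,23,-7)
river: ρ → (-7,19,12)
river: ρ → (12,5,-14)
closes: descent 0, river 10
min |a| on river = 3

3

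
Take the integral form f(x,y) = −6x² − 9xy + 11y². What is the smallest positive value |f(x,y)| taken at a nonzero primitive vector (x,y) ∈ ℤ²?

descent: ρ → (11,9,-6)  [lands on river]
river: ρ → (-6,15,5)
river: ρ → (5,15,-6)
river: ρ → (-6,9,11)
river: ρ → (11,13,-4)
river: ρ → (-4,11,14)
river: ρ → (14,17,-1)
river: ρ → (-1,17,14)
river: ρ → (14,11,-4)
river: ρ → (-4,13,11)
closes: descent 1, river 10
min |a| on river = 1

1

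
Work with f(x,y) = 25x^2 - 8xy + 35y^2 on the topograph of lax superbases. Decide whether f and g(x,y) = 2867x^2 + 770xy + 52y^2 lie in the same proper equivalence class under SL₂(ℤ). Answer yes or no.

D₁ = -3436, D₂ = -3436
f: reduced (well bottom): (25,-8,35) with a≤c, −a<b≤a
g: flip: (2867,770,52)→(52,-770,2867)
g: translate: b→-42 (≡-770 mod 104), so (52,-770,2867)→(52,-42,25)
g: flip: (52,-42,25)→(25,42,52)
g: translate: b→-8 (≡42 mod 50), so (25,42,52)→(25,-8,35)
g: reduced (well bottom): (25,-8,35) with a≤c, −a<b≤a
reduced forms (25, -8, 35) vs (25, -8, 35) ⇒ equivalent

yes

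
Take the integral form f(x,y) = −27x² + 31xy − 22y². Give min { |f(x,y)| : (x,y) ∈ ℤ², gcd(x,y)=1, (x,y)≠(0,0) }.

translate: b→23 (≡-31 mod 54), so (27,-31,22)→(27,23,18)
flip: (27,23,18)→(18,-23,27)
translate: b→13 (≡-23 mod 36), so (18,-23,27)→(18,13,22)
reduced (well bottom): (18,13,22) with a≤c, −a<b≤a
well minimum |f| = |-18| = 18 (negative-definite)

18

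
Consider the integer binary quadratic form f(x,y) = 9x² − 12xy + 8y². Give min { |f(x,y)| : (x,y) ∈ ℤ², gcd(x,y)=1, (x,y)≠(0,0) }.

translate: b→6 (≡-12 mod 18), so (9,-12,8)→(9,6,5)
flip: (9,6,5)→(5,-6,9)
translate: b→4 (≡-6 mod 10), so (5,-6,9)→(5,4,8)
reduced (well bottom): (5,4,8) with a≤c, −a<b≤a
well minimum = a = 5

5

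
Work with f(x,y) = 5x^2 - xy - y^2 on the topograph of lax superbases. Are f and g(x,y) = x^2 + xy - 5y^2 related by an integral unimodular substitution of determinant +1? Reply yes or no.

D₁ = 21, D₂ = 21
river cycle of f (length 2): (-1, 3, 3), (3, 3, -1)
river cycle of g (length 2): (1, 3, -3), (-3, 3, 1)
cycles differ ⇒ inequivalent

no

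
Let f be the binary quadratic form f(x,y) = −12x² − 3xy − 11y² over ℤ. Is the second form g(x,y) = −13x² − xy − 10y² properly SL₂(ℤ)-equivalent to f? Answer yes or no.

D₁ = -519, D₂ = -519
f is negative-definite; reduce −f:
−f: flip: (12,3,11)→(11,-3,12)
−f: reduced (well bottom): (11,-3,12) with a≤c, −a<b≤a
flip sign back: reduced form of f is (-11,3,-12)
g is negative-definite; reduce −g:
−g: flip: (13,1,10)→(10,-1,13)
−g: reduced (well bottom): (10,-1,13) with a≤c, −a<b≤a
flip sign back: reduced form of g is (-10,1,-13)
reduced forms (-11, 3, -12) vs (-10, 1, -13) ⇒ inequivalent

no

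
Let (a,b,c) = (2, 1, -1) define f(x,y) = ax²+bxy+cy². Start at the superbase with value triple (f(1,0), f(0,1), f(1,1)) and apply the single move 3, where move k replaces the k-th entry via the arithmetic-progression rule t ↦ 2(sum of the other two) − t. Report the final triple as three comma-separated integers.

start (2,-1,2) = (f(1,0),f(0,1),f(1,1))
replace slot 3: 2·(2+(-1)) − 2 = 0 → (2,-1,0)

2,-1,0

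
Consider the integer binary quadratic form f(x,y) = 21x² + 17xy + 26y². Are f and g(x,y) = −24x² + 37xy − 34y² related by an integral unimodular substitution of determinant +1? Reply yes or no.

D₁ = -1895, D₂ = -1895
f: reduced (well bottom): (21,17,26) with a≤c, −a<b≤a
g is negative-definite; reduce −g:
−g: translate: b→11 (≡-37 mod 48), so (24,-37,34)→(24,11,21)
−g: flip: (24,11,21)→(21,-11,24)
−g: reduced (well bottom): (21,-11,24) with a≤c, −a<b≤a
flip sign back: reduced form of g is (-21,11,-24)
reduced forms (21, 17, 26) vs (-21, 11, -24) ⇒ inequivalent

no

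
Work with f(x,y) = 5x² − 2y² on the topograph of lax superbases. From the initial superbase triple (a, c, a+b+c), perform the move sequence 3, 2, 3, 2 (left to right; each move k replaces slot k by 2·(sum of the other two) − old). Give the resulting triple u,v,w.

start (5,-2,3) = (f(1,0),f(0,1),f(1,1))
replace slot 3: 2·(5+(-2)) − 3 = 3 → (5,-2,3)
replace slot 2: 2·(5+3) − (-2) = 18 → (5,18,3)
replace slot 3: 2·(5+18) − 3 = 43 → (5,18,43)
replace slot 2: 2·(5+43) − 18 = 78 → (5,78,43)

5,78,43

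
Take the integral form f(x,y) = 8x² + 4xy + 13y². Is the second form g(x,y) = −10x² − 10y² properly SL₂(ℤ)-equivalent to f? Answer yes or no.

D₁ = -400, D₂ = -400
f: reduced (well bottom): (8,4,13) with a≤c, −a<b≤a
g is negative-definite; reduce −g:
−g: reduced (well bottom): (10,0,10) with a≤c, −a<b≤a
flip sign back: reduced form of g is (-10,0,-10)
reduced forms (8, 4, 13) vs (-10, 0, -10) ⇒ inequivalent

no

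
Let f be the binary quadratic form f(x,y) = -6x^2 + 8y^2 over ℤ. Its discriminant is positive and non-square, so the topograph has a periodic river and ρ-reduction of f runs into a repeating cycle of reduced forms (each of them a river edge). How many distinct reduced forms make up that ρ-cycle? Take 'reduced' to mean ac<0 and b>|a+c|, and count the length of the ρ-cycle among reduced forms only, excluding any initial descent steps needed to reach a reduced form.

D = 192, ⌊√D⌋ = 13
descent: ρ → (8,0,-6)
descent: ρ → (-6,12,2)  [lands on river]
river: ρ → (2,12,-6)
ρ-cycle length = 2 (tail of 2 descent steps not counted)

2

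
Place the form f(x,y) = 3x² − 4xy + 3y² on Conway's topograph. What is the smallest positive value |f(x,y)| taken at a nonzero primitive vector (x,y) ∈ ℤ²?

translate: b→2 (≡-4 mod 6), so (3,-4,3)→(3,2,2)
flip: (3,2,2)→(2,-2,3)
translate: b→2 (≡-2 mod 4), so (2,-2,3)→(2,2,3)
reduced (well bottom): (2,2,3) with a≤c, −a<b≤a
well minimum = a = 2

2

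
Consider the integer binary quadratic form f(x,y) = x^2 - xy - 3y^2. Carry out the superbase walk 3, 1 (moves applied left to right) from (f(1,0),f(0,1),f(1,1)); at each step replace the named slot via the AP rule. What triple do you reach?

start (1,-3,-3) = (f(1,0),f(0,1),f(1,1))
replace slot 3: 2·(1+(-3)) − (-3) = -1 → (1,-3,-1)
replace slot 1: 2·((-3)+(-1)) − 1 = -9 → (-9,-3,-1)

-9,-3,-1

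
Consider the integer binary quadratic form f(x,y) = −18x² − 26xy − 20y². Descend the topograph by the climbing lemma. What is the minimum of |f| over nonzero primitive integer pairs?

translate: b→-10 (≡26 mod 36), so (18,26,20)→(18,-10,12)
flip: (18,-10,12)→(12,10,18)
reduced (well bottom): (12,10,18) with a≤c, −a<b≤a
well minimum |f| = |-12| = 12 (negative-definite)

12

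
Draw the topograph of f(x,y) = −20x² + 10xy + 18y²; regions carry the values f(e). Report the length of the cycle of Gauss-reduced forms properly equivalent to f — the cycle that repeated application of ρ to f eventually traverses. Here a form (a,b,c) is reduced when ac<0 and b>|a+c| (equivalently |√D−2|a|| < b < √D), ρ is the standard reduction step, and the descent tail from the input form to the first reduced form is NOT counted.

D = 1540, ⌊√D⌋ = 39
river: ρ → (18,26,-12)
river: ρ → (-12,22,22)
river: ρ → (22,22,-12)
river: ρ → (-12,26,18)
river: ρ → (18,10,-20)
river: ρ → (-20,30,8)
river: ρ → (8,34,-12)
river: ρ → (-12,38,2)
river: ρ → (2,38,-12)
river: ρ → (-12,34,8)
river: ρ → (8,30,-20)
river: ρ → (-20,10,18)
ρ-cycle length = 12 (tail of 0 descent steps not counted)

12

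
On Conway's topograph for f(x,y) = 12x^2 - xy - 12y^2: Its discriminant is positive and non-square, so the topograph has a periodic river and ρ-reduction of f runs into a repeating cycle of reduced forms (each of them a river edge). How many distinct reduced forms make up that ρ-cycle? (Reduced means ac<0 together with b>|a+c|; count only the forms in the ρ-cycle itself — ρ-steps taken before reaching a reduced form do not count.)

D = 577, ⌊√D⌋ = 24
descent: ρ → (-12,1,12)  [lands on river]
river: ρ → (12,23,-1)
river: ρ → (-1,23,12)
river: ρ → (12,1,-12)
river: ρ → (-12,23,1)
river: ρ → (1,23,-12)
ρ-cycle length = 6 (tail of 1 descent step not counted)

6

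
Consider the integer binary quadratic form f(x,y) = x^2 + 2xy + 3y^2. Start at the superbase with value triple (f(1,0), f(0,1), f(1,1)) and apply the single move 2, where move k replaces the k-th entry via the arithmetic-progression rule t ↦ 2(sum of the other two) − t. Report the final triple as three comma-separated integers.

start (1,3,6) = (f(1,0),f(0,1),f(1,1))
replace slot 2: 2·(1+6) − 3 = 11 → (1,11,6)

1,11,6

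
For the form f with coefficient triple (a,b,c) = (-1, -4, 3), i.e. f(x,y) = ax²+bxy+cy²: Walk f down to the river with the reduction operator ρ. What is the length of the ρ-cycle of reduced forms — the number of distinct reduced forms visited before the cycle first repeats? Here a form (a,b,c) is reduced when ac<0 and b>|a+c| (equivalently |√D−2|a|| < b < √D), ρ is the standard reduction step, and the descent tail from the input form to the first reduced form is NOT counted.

D = 28, ⌊√D⌋ = 5
descent: ρ → (3,4,-1)  [lands on river]
river: ρ → (-1,4,3)
river: ρ → (3,2,-2)
river: ρ → (-2,2,3)
ρ-cycle length = 4 (tail of 1 descent step not counted)

4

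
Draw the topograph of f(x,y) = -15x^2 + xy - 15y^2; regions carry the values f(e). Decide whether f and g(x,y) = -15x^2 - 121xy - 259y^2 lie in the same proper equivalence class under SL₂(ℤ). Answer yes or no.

D₁ = -899, D₂ = -899
f is negative-definite; reduce −f:
−f: flip: (15,-1,15)→(15,1,15)
−f: reduced (well bottom): (15,1,15) with a≤c, −a<b≤a
flip sign back: reduced form of f is (-15,-1,-15)
g is negative-definite; reduce −g:
−g: translate: b→1 (≡121 mod 30), so (15,121,259)→(15,1,15)
−g: reduced (well bottom): (15,1,15) with a≤c, −a<b≤a
flip sign back: reduced form of g is (-15,-1,-15)
reduced forms (-15, -1, -15) vs (-15, -1, -15) ⇒ equivalent

yes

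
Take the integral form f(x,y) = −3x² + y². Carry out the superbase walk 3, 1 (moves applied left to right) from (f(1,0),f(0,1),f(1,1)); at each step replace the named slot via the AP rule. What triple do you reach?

start (-3,1,-2) = (f(1,0),f(0,1),f(1,1))
replace slot 3: 2·((-3)+1) − (-2) = -2 → (-3,1,-2)
replace slot 1: 2·(1+(-2)) − (-3) = 1 → (1,1,-2)

1,1,-2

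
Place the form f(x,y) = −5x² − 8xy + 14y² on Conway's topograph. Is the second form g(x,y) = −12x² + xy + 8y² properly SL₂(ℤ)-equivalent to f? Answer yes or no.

D₁ = 344, D₂ = 385
discriminants differ ⇒ not SL₂(ℤ)-equivalent

no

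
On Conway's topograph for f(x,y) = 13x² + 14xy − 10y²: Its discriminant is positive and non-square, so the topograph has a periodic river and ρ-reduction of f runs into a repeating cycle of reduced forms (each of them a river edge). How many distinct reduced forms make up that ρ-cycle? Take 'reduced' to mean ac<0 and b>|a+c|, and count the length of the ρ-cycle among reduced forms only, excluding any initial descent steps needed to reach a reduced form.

D = 716, ⌊√D⌋ = 26
river: ρ → (-10,26,1)
river: ρ → (1,26,-10)
river: ρ → (-10,14,13)
river: ρ → (13,12,-11)
river: ρ → (-11,10,14)
river: ρ → (14,18,-7)
river: ρ → (-7,24,5)
river: ρ → (5,26,-2)
river: ρ → (-2,26,5)
river: ρ → (5,24,-7)
river: ρ → (-7,18,14)
river: ρ → (14,10,-11)
river: ρ → (-11,12,13)
river: ρ → (13,14,-10)
ρ-cycle length = 14 (tail of 0 descent steps not counted)

14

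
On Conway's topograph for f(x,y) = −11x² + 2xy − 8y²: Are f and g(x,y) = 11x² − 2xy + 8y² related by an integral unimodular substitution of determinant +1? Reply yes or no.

D₁ = -348, D₂ = -348
f is negative-definite; reduce −f:
−f: flip: (11,-2,8)→(8,2,11)
−f: reduced (well bottom): (8,2,11) with a≤c, −a<b≤a
flip sign back: reduced form of f is (-8,-2,-11)
g: flip: (11,-2,8)→(8,2,11)
g: reduced (well bottom): (8,2,11) with a≤c, −a<b≤a
reduced forms (-8, -2, -11) vs (8, 2, 11) ⇒ inequivalent

no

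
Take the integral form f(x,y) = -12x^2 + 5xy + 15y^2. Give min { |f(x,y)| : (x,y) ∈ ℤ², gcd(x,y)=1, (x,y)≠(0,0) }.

river: ρ → (15,25,-2)
river: ρ → (-2,27,2)
river: ρ → (2,25,-15)
river: ρ → (-15,5,12)
river: ρ → (12,19,-8)
river: ρ → (-8,13,18)
river: ρ → (18,23,-3)
river: ρ → (-3,25,10)
river: ρ → (10,15,-13)
river: ρ → (-13,11,12)
river: ρ → (12,13,-12)
river: ρ → (-12,11,13)
river: ρ → (13,15,-10)
river: ρ → (-10,25,3)
river: ρ → (3,23,-18)
river: ρ → (-18,13,8)
river: ρ → (8,19,-12)
river: ρ → (-12,5,15)
closes: descent 0, river 18
min |a| on river = 2

2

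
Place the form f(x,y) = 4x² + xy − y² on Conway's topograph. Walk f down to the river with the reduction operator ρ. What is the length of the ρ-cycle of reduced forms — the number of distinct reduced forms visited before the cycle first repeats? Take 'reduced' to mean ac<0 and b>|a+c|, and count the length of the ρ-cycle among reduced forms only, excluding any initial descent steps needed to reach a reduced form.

D = 17, ⌊√D⌋ = 4
descent: ρ → (-1,3,2)  [lands on river]
river: ρ → (2,1,-2)
river: ρ → (-2,3,1)
river: ρ → (1,3,-2)
river: ρ → (-2,1,2)
river: ρ → (2,3,-1)
ρ-cycle length = 6 (tail of 1 descent step not counted)

6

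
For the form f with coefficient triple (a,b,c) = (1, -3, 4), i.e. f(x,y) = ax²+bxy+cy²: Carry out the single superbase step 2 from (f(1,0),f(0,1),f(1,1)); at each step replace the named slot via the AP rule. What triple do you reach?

start (1,4,2) = (f(1,0),f(0,1),f(1,1))
replace slot 2: 2·(1+2) − 4 = 2 → (1,2,2)

1,2,2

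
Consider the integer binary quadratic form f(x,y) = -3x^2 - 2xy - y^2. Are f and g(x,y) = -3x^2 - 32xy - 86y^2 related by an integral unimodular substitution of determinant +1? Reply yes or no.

D₁ = -8, D₂ = -8
f is negative-definite; reduce −f:
−f: flip: (3,2,1)→(1,-2,3)
−f: translate: b→0 (≡-2 mod 2), so (1,-2,3)→(1,0,2)
−f: reduced (well bottom): (1,0,2) with a≤c, −a<b≤a
flip sign back: reduced form of f is (-1,0,-2)
g is negative-definite; reduce −g:
−g: translate: b→2 (≡32 mod 6), so (3,32,86)→(3,2,1)
−g: flip: (3,2,1)→(1,-2,3)
−g: translate: b→0 (≡-2 mod 2), so (1,-2,3)→(1,0,2)
−g: reduced (well bottom): (1,0,2) with a≤c, −a<b≤a
flip sign back: reduced form of g is (-1,0,-2)
reduced forms (-1, 0, -2) vs (-1, 0, -2) ⇒ equivalent

yes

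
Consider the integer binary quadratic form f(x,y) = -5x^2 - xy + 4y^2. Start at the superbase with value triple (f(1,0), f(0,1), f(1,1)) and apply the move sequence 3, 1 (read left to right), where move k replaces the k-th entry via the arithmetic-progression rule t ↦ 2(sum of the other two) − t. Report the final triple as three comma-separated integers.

start (-5,4,-2) = (f(1,0),f(0,1),f(1,1))
replace slot 3: 2·((-5)+4) − (-2) = 0 → (-5,4,0)
replace slot 1: 2·(4+0) − (-5) = 13 → (13,4,0)

13,4,0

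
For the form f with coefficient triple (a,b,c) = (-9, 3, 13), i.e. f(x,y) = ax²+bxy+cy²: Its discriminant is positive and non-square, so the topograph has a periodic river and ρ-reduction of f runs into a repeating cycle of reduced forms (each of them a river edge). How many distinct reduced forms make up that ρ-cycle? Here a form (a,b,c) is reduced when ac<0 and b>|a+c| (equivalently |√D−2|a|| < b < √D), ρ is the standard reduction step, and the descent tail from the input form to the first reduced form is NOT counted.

D = 477, ⌊√D⌋ = 21
descent: ρ → (13,-3,-9)
descent: ρ → (-9,21,1)  [lands on river]
river: ρ → (1,21,-9)
river: ρ → (-9,15,7)
river: ρ → (7,13,-11)
river: ρ → (-11,9,9)
river: ρ → (9,9,-11)
river: ρ → (-11,13,7)
river: ρ → (7,15,-9)
ρ-cycle length = 8 (tail of 2 descent steps not counted)

8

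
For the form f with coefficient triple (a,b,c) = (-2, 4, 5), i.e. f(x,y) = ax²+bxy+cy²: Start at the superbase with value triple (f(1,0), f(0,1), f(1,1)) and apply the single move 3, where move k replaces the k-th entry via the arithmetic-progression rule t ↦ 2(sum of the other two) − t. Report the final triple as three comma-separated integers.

start (-2,5,7) = (f(1,0),f(0,1),f(1,1))
replace slot 3: 2·((-2)+5) − 7 = -1 → (-2,5,-1)

-2,5,-1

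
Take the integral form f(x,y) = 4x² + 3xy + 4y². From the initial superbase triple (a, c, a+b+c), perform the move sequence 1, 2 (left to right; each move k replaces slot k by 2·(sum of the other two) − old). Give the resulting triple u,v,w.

start (4,4,11) = (f(1,0),f(0,1),f(1,1))
replace slot 1: 2·(4+11) − 4 = 26 → (26,4,11)
replace slot 2: 2·(26+11) − 4 = 70 → (26,70,11)

26,70,11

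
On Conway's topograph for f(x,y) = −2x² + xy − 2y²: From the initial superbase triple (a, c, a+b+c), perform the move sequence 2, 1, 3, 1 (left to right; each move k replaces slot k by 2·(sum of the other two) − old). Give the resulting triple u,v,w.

start (-2,-2,-3) = (f(1,0),f(0,1),f(1,1))
replace slot 2: 2·((-2)+(-3)) − (-2) = -8 → (-2,-8,-3)
replace slot 1: 2·((-8)+(-3)) − (-2) = -20 → (-20,-8,-3)
replace slot 3: 2·((-20)+(-8)) − (-3) = -53 → (-20,-8,-53)
replace slot 1: 2·((-8)+(-53)) − (-20) = -102 → (-102,-8,-53)

-102,-8,-53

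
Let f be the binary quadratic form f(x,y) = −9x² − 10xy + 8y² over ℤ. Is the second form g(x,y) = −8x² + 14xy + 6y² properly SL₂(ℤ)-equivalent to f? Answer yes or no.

D₁ = 388, D₂ = 388
river cycle of f (length 22): (8, 10, -9), (-9, 8, 9), (9, 10, -8), (-8, 6, 11), (11, 16, -3), (-3, 14, 16), (16, 18, -1), (-1, 18, 16), (16, 14, -3), (-3, 16, 11), … (12 more)
river cycle of g (length 18): (6, 10, -12), (-12, 14, 4), (4, 18, -4), (-4, 14, 12), (12, 10, -6), (-6, 14, 8), (8, 18, -2), (-2, 18, 8), (8, 14, -6), (-6, 10, 12), … (8 more)
cycles differ ⇒ inequivalent

no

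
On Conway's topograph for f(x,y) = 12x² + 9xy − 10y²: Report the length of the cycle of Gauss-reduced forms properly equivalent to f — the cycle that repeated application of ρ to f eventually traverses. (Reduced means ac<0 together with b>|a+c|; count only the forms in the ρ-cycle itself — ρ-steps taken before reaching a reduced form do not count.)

D = 561, ⌊√D⌋ = 23
river: ρ → (-10,11,11)
river: ρ → (11,11,-10)
river: ρ → (-10,9,12)
river: ρ → (12,15,-7)
river: ρ → (-7,13,14)
river: ρ → (14,15,-6)
river: ρ → (-6,21,5)
river: ρ → (5,19,-10)
river: ρ → (-10,21,3)
river: ρ → (3,21,-10)
river: ρ → (-10,19,5)
river: ρ → (5,21,-6)
river: ρ → (-6,15,14)
river: ρ → (14,13,-7)
river: ρ → (-7,15,12)
river: ρ → (12,9,-10)
ρ-cycle length = 16 (tail of 0 descent steps not counted)

16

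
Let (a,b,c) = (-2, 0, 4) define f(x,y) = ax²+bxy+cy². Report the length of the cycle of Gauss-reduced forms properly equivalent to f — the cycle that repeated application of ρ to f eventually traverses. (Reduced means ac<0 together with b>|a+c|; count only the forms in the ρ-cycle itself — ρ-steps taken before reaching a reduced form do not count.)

D = 32, ⌊√D⌋ = 5
descent: ρ → (4,0,-2)
descent: ρ → (-2,4,2)  [lands on river]
river: ρ → (2,4,-2)
ρ-cycle length = 2 (tail of 2 descent steps not counted)

2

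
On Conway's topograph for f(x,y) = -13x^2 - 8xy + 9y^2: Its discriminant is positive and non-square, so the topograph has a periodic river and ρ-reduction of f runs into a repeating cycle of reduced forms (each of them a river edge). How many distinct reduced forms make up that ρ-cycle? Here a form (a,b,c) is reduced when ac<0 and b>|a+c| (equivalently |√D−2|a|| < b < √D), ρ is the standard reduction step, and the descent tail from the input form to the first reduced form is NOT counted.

D = 532, ⌊√D⌋ = 23
descent: ρ → (9,8,-13)  [lands on river]
river: ρ → (-13,18,4)
river: ρ → (4,22,-3)
river: ρ → (-3,20,11)
river: ρ → (11,2,-12)
river: ρ → (-12,22,1)
river: ρ → (1,22,-12)
river: ρ → (-12,2,11)
river: ρ → (11,20,-3)
river: ρ → (-3,22,4)
river: ρ → (4,18,-13)
river: ρ → (-13,8,9)
river: ρ → (9,10,-12)
river: ρ → (-12,14,7)
river: ρ → (7,14,-12)
river: ρ → (-12,10,9)
ρ-cycle length = 16 (tail of 1 descent step not counted)

16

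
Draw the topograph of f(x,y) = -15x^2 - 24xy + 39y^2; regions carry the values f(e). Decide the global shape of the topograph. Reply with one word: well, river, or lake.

D = b²−4ac = (-24)² − 4·(-15)·39 = 2916
D = 54² is a perfect square ⇒ form factors over ℤ ⇒ lakes

lake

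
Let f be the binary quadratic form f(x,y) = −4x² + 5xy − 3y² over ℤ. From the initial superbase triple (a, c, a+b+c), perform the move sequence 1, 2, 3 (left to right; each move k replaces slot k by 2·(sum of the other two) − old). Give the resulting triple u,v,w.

start (-4,-3,-2) = (f(1,0),f(0,1),f(1,1))
replace slot 1: 2·((-3)+(-2)) − (-4) = -6 → (-6,-3,-2)
replace slot 2: 2·((-6)+(-2)) − (-3) = -13 → (-6,-13,-2)
replace slot 3: 2·((-6)+(-13)) − (-2) = -36 → (-6,-13,-36)

-6,-13,-36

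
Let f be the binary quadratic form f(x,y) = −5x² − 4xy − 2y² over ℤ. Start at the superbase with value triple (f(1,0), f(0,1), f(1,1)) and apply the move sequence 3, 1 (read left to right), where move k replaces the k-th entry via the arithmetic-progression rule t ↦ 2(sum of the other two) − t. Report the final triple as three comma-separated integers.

start (-5,-2,-11) = (f(1,0),f(0,1),f(1,1))
replace slot 3: 2·((-5)+(-2)) − (-11) = -3 → (-5,-2,-3)
replace slot 1: 2·((-2)+(-3)) − (-5) = -5 → (-5,-2,-3)

-5,-2,-3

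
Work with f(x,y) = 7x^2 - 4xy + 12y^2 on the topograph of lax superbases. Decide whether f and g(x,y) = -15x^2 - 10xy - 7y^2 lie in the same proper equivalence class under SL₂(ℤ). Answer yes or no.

D₁ = -320, D₂ = -320
f: reduced (well bottom): (7,-4,12) with a≤c, −a<b≤a
g is negative-definite; reduce −g:
−g: flip: (15,10,7)→(7,-10,15)
−g: translate: b→4 (≡-10 mod 14), so (7,-10,15)→(7,4,12)
−g: reduced (well bottom): (7,4,12) with a≤c, −a<b≤a
flip sign back: reduced form of g is (-7,-4,-12)
reduced forms (7, -4, 12) vs (-7, -4, -12) ⇒ inequivalent

no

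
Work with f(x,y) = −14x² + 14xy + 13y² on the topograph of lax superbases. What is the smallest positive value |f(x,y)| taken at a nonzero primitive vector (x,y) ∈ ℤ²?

river: ρ → (13,12,-15)
river: ρ → (-15,18,10)
river: ρ → (10,22,-11)
river: ρ → (-11,22,10)
river: ρ → (10,18,-15)
river: ρ → (-15,12,13)
river: ρ → (13,14,-14)
river: ρ → (-14,14,13)
closes: descent 0, river 8
min |a| on river = 10

10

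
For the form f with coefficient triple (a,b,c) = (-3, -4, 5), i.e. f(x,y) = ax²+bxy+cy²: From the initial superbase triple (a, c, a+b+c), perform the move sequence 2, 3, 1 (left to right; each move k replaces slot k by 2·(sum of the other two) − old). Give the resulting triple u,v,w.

start (-3,5,-2) = (f(1,0),f(0,1),f(1,1))
replace slot 2: 2·((-3)+(-2)) − 5 = -15 → (-3,-15,-2)
replace slot 3: 2·((-3)+(-15)) − (-2) = -34 → (-3,-15,-34)
replace slot 1: 2·((-15)+(-34)) − (-3) = -95 → (-95,-15,-34)

-95,-15,-34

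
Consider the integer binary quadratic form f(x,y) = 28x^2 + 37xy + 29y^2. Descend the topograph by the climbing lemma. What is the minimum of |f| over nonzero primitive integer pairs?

translate: b→-19 (≡37 mod 56), so (28,37,29)→(28,-19,20)
flip: (28,-19,20)→(20,19,28)
reduced (well bottom): (20,19,28) with a≤c, −a<b≤a
well minimum = a = 20

20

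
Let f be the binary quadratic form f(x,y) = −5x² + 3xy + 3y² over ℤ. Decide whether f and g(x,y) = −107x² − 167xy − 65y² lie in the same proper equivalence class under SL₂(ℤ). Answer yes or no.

D₁ = 69, D₂ = 69
river cycle of f (length 4): (3, 3, -5), (-5, 7, 1), (1, 7, -5), (-5, 3, 3)
river cycle of g (length 4): (-5, 3, 3), (3, 3, -5), (-5, 7, 1), (1, 7, -5)
cycles coincide ⇒ equivalent

yes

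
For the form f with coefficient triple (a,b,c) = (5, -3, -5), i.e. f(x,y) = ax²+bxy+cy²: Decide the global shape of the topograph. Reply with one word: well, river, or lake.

D = b²−4ac = (-3)² − 4·5·(-5) = 109
D > 0 non-square ⇒ indefinite ⇒ periodic river

river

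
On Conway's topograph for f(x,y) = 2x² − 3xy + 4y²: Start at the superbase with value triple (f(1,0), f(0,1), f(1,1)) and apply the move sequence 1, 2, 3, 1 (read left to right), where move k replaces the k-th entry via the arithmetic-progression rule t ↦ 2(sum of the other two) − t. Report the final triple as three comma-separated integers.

start (2,4,3) = (f(1,0),f(0,1),f(1,1))
replace slot 1: 2·(4+3) − 2 = 12 → (12,4,3)
replace slot 2: 2·(12+3) − 4 = 26 → (12,26,3)
replace slot 3: 2·(12+26) − 3 = 73 → (12,26,73)
replace slot 1: 2·(26+73) − 12 = 186 → (186,26,73)

186,26,73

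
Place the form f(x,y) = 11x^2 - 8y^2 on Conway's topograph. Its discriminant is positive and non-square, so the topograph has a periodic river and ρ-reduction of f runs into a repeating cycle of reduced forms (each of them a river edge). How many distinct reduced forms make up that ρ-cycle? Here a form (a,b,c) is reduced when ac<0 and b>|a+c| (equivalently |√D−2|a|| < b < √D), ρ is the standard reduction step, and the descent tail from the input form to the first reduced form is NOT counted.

D = 352, ⌊√D⌋ = 18
descent: ρ → (-8,16,3)  [lands on river]
river: ρ → (3,14,-13)
river: ρ → (-13,12,4)
river: ρ → (4,12,-13)
river: ρ → (-13,14,3)
river: ρ → (3,16,-8)
ρ-cycle length = 6 (tail of 1 descent step not counted)

6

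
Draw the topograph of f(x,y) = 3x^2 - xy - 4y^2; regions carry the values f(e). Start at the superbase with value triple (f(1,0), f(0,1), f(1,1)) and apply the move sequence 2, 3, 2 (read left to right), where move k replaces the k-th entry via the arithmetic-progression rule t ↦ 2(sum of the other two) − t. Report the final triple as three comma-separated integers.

start (3,-4,-2) = (f(1,0),f(0,1),f(1,1))
replace slot 2: 2·(3+(-2)) − (-4) = 6 → (3,6,-2)
replace slot 3: 2·(3+6) − (-2) = 20 → (3,6,20)
replace slot 2: 2·(3+20) − 6 = 40 → (3,40,20)

3,40,20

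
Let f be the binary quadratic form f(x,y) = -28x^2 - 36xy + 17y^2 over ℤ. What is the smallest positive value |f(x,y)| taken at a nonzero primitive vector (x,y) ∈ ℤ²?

descent: ρ → (17,36,-28)  [lands on river]
river: ρ → (-28,20,25)
river: ρ → (25,30,-23)
river: ρ → (-23,16,32)
river: ρ → (32,48,-7)
river: ρ → (-7,50,25)
river: ρ → (25,50,-7)
river: ρ → (-7,48,32)
river: ρ → (32,16,-23)
river: ρ → (-23,30,25)
river: ρ → (25,20,-28)
river: ρ → (-28,36,17)
river: ρ → (17,32,-32)
river: ρ → (-32,32,17)
closes: descent 1, river 14
min |a| on river = 7

7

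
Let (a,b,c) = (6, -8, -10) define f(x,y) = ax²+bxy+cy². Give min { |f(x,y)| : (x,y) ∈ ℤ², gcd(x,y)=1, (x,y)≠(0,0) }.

descent: ρ → (-10,8,6)  [lands on river]
river: ρ → (6,16,-2)
river: ρ → (-2,16,6)
river: ρ → (6,8,-10)
river: ρ → (-10,12,4)
river: ρ → (4,12,-10)
closes: descent 1, river 6
min |a| on river = 2

2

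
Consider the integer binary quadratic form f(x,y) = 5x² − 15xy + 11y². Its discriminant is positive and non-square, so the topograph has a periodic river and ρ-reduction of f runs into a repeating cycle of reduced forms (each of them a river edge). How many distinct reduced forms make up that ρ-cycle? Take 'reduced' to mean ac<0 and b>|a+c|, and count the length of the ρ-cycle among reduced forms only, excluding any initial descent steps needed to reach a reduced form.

D = 5, ⌊√D⌋ = 2
descent: ρ → (11,-7,1)
descent: ρ → (1,1,-1)  [lands on river]
river: ρ → (-1,1,1)
ρ-cycle length = 2 (tail of 2 descent steps not counted)

2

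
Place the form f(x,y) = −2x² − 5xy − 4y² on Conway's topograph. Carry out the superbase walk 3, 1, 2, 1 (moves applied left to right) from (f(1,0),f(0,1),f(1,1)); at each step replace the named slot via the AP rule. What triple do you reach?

start (-2,-4,-11) = (f(1,0),f(0,1),f(1,1))
replace slot 3: 2·((-2)+(-4)) − (-11) = -1 → (-2,-4,-1)
replace slot 1: 2·((-4)+(-1)) − (-2) = -8 → (-8,-4,-1)
replace slot 2: 2·((-8)+(-1)) − (-4) = -14 → (-8,-14,-1)
replace slot 1: 2·((-14)+(-1)) − (-8) = -22 → (-22,-14,-1)

-22,-14,-1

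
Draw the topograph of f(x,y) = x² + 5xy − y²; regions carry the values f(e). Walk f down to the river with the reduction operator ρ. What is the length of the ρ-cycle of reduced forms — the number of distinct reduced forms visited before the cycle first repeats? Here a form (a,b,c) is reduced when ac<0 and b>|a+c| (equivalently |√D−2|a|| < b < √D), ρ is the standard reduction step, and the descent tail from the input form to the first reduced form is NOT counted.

D = 29, ⌊√D⌋ = 5
river: ρ → (-1,5,1)
river: ρ → (1,5,-1)
ρ-cycle length = 2 (tail of 0 descent steps not counted)

2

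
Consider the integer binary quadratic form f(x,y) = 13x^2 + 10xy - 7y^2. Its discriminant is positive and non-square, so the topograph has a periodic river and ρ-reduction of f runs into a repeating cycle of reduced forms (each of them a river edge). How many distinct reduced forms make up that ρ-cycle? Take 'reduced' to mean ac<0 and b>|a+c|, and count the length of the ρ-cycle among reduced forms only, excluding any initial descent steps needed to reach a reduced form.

D = 464, ⌊√D⌋ = 21
river: ρ → (-7,18,5)
river: ρ → (5,12,-16)
river: ρ → (-16,20,1)
river: ρ → (1,20,-16)
river: ρ → (-16,12,5)
river: ρ → (5,18,-7)
river: ρ → (-7,10,13)
river: ρ → (13,16,-4)
river: ρ → (-4,16,13)
river: ρ → (13,10,-7)
ρ-cycle length = 10 (tail of 0 descent steps not counted)

10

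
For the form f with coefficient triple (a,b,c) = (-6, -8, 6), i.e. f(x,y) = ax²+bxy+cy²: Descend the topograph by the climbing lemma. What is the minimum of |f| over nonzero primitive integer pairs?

descent: ρ → (6,8,-6)  [lands on river]
river: ρ → (-6,4,8)
river: ρ → (8,12,-2)
river: ρ → (-2,12,8)
river: ρ → (8,4,-6)
river: ρ → (-6,8,6)
river: ρ → (6,4,-8)
river: ρ → (-8,12,2)
river: ρ → (2,12,-8)
river: ρ → (-8,4,6)
closes: descent 1, river 10
min |a| on river = 2

2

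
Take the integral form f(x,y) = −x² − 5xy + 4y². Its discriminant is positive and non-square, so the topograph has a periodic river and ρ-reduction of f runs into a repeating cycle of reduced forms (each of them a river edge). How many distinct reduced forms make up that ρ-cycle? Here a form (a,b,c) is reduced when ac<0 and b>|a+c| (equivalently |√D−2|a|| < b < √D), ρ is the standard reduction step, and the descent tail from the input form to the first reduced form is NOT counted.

D = 41, ⌊√D⌋ = 6
descent: ρ → (4,5,-1)  [lands on river]
river: ρ → (-1,5,4)
river: ρ → (4,3,-2)
river: ρ → (-2,5,2)
river: ρ → (2,3,-4)
river: ρ → (-4,5,1)
river: ρ → (1,5,-4)
river: ρ → (-4,3,2)
river: ρ → (2,5,-2)
river: ρ → (-2,3,4)
ρ-cycle length = 10 (tail of 1 descent step not counted)

10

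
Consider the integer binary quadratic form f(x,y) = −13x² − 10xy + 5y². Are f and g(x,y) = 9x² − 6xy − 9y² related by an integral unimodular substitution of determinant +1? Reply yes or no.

D₁ = 360, D₂ = 360
river cycle of f (length 4): (5, 10, -13), (-13, 16, 2), (2, 16, -13), (-13, 10, 5)
river cycle of g (length 6): (-9, 6, 9), (9, 12, -6), (-6, 12, 9), (9, 6, -9), (-9, 12, 6), (6, 12, -9)
cycles differ ⇒ inequivalent

no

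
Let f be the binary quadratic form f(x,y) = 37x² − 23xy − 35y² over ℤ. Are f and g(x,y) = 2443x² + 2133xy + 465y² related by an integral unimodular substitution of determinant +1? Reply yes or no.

D₁ = 5709, D₂ = 5709
river cycle of f (length 20): (-35, 23, 37), (37, 51, -21), (-21, 75, 1), (1, 75, -21), (-21, 51, 37), (37, 23, -35), (-35, 47, 25), (25, 53, -29), (-29, 63, 15), (15, 57, -41), … (10 more)
river cycle of g (length 20): (37, 51, -21), (-21, 75, 1), (1, 75, -21), (-21, 51, 37), (37, 23, -35), (-35, 47, 25), (25, 53, -29), (-29, 63, 15), (15, 57, -41), (-41, 25, 31), … (10 more)
cycles coincide ⇒ equivalent

yes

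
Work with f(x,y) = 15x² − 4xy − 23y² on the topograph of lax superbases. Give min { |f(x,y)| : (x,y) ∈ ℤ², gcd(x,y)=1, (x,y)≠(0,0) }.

descent: ρ → (-23,4,15)
descent: ρ → (15,26,-12)  [lands on river]
river: ρ → (-12,22,19)
river: ρ → (19,16,-15)
river: ρ → (-15,14,20)
river: ρ → (20,26,-9)
river: ρ → (-9,28,17)
river: ρ → (17,6,-20)
river: ρ → (-20,34,3)
river: ρ → (3,32,-31)
river: ρ → (-31,30,4)
river: ρ → (4,34,-15)
river: ρ → (-15,26,12)
river: ρ → (12,22,-19)
river: ρ → (-19,16,15)
river: ρ → (15,14,-20)
river: ρ → (-20,26,9)
river: ρ → (9,28,-17)
river: ρ → (-17,6,20)
river: ρ → (20,34,-3)
river: ρ → (-3,32,31)
river: ρ → (31,30,-4)
river: ρ → (-4,34,15)
closes: descent 2, river 22
min |a| on river = 3

3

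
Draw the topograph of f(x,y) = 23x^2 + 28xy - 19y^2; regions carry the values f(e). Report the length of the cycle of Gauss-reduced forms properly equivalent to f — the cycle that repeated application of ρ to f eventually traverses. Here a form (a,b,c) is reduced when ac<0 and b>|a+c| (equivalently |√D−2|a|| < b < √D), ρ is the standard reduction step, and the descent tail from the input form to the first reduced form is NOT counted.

D = 2532, ⌊√D⌋ = 50
river: ρ → (-19,48,3)
river: ρ → (3,48,-19)
river: ρ → (-19,28,23)
river: ρ → (23,18,-24)
river: ρ → (-24,30,17)
river: ρ → (17,38,-16)
river: ρ → (-16,26,29)
river: ρ → (29,32,-13)
river: ρ → (-13,46,8)
river: ρ → (8,50,-1)
river: ρ → (-1,50,8)
river: ρ → (8,46,-13)
river: ρ → (-13,32,29)
river: ρ → (29,26,-16)
river: ρ → (-16,38,17)
river: ρ → (17,30,-24)
river: ρ → (-24,18,23)
river: ρ → (23,28,-19)
ρ-cycle length = 18 (tail of 0 descent steps not counted)

18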